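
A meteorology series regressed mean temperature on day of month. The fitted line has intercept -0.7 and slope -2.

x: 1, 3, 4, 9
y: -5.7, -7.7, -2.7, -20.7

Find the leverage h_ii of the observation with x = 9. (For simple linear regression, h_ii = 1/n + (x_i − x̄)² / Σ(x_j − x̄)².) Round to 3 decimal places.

x̄ = (1 + 3 + 4 + 9)/4 = 4.25
Σ(x − x̄)² = 10.5625 + 1.5625 + 0.0625 + 22.5625 = 34.75
h = 1/4 + (4.75)²/34.75 = 0.25 + 0.649281 = 0.899

h = 0.899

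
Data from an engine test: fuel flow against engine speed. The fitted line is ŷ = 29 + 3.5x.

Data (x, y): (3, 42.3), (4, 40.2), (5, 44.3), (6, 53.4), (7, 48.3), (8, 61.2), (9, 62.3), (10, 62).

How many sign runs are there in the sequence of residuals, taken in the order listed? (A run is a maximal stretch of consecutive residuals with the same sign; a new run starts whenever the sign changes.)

x=3: ŷ = 29 + 3.5·3 = 39.5; r = 42.3 − 39.5 = 2.8
x=4: ŷ = 29 + 3.5·4 = 43; r = 40.2 − 43 = -2.8
x=5: ŷ = 29 + 3.5·5 = 46.5; r = 44.3 − 46.5 = -2.2
x=6: ŷ = 29 + 3.5·6 = 50; r = 53.4 − 50 = 3.4
x=7: ŷ = 29 + 3.5·7 = 53.5; r = 48.3 − 53.5 = -5.2
x=8: ŷ = 29 + 3.5·8 = 57; r = 61.2 − 57 = 4.2
x=9: ŷ = 29 + 3.5·9 = 60.5; r = 62.3 − 60.5 = 1.8
x=10: ŷ = 29 + 3.5·10 = 64; r = 62 − 64 = -2
Signs: + − − + − + + −
Runs: +×1, −×2, +×1, −×1, +×2, −×1 → 6

6 runs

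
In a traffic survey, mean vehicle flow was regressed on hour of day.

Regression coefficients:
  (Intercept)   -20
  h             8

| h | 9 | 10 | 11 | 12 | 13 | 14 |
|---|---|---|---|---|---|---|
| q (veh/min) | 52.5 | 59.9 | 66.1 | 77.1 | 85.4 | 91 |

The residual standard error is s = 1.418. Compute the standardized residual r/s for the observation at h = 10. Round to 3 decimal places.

q̂ = -20 + 8·10 = 60
r = 59.9 − 60 = -0.1
r/s = -0.1 / 1.418 = -0.071

-0.071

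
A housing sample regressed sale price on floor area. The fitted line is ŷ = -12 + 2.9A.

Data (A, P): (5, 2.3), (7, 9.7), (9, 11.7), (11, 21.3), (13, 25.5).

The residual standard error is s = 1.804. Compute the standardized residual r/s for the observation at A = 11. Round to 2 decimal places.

ŷ = -12 + 2.9·11 = 19.9
r = 21.3 − 19.9 = 1.4
r/s = 1.4 / 1.804 = 0.78

0.78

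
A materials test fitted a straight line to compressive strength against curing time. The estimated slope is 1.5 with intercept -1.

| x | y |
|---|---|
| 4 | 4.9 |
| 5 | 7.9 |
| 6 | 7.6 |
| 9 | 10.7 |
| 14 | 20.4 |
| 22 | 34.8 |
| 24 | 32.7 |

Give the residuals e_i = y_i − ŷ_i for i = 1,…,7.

-0.1, 1.4, -0.4, -1.8, 0.4, 2.8, -2.3

x=4: ŷ = -1 + 1.5·4 = 5; e = 4.9 − 5 = -0.1
x=5: ŷ = -1 + 1.5·5 = 6.5; e = 7.9 − 6.5 = 1.4
x=6: ŷ = -1 + 1.5·6 = 8; e = 7.6 − 8 = -0.4
x=9: ŷ = -1 + 1.5·9 = 12.5; e = 10.7 − 12.5 = -1.8
x=14: ŷ = -1 + 1.5·14 = 20; e = 20.4 − 20 = 0.4
x=22: ŷ = -1 + 1.5·22 = 32; e = 34.8 − 32 = 2.8
x=24: ŷ = -1 + 1.5·24 = 35; e = 32.7 − 35 = -2.3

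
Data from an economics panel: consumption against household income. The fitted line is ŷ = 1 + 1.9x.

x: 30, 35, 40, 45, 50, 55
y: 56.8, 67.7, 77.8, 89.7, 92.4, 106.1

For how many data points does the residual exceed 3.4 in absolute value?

1

x=30: ŷ = 1 + 1.9·30 = 58; r = 56.8 − 58 = -1.2
x=35: ŷ = 1 + 1.9·35 = 67.5; r = 67.7 − 67.5 = 0.2
x=40: ŷ = 1 + 1.9·40 = 77; r = 77.8 − 77 = 0.8
x=45: ŷ = 1 + 1.9·45 = 86.5; r = 89.7 − 86.5 = 3.2
x=50: ŷ = 1 + 1.9·50 = 96; r = 92.4 − 96 = -3.6
x=55: ŷ = 1 + 1.9·55 = 105.5; r = 106.1 − 105.5 = 0.6
|r| > 3.4: x=50 (|r|=3.6) → 1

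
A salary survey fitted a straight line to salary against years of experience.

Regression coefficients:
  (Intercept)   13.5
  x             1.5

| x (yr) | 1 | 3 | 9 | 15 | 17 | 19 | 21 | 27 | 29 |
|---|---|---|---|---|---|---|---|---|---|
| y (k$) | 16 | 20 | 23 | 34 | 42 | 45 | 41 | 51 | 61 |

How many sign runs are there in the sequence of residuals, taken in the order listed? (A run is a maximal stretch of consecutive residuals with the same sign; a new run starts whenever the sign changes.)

5 runs

x=1: ŷ = 13.5 + 1.5·1 = 15; e = 16 − 15 = 1
x=3: ŷ = 13.5 + 1.5·3 = 18; e = 20 − 18 = 2
x=9: ŷ = 13.5 + 1.5·9 = 27; e = 23 − 27 = -4
x=15: ŷ = 13.5 + 1.5·15 = 36; e = 34 − 36 = -2
x=17: ŷ = 13.5 + 1.5·17 = 39; e = 42 − 39 = 3
x=19: ŷ = 13.5 + 1.5·19 = 42; e = 45 − 42 = 3
x=21: ŷ = 13.5 + 1.5·21 = 45; e = 41 − 45 = -4
x=27: ŷ = 13.5 + 1.5·27 = 54; e = 51 − 54 = -3
x=29: ŷ = 13.5 + 1.5·29 = 57; e = 61 − 57 = 4
Signs: + + − − + + − − +
Runs: +×2, −×2, +×2, −×2, +×1 → 5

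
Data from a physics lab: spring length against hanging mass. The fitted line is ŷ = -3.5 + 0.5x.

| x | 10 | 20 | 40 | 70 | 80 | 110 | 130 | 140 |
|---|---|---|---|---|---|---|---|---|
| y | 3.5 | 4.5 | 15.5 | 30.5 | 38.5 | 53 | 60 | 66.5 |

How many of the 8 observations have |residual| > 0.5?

7

x=10: ŷ = -3.5 + 0.5·10 = 1.5; e = 3.5 − 1.5 = 2
x=20: ŷ = -3.5 + 0.5·20 = 6.5; e = 4.5 − 6.5 = -2
x=40: ŷ = -3.5 + 0.5·40 = 16.5; e = 15.5 − 16.5 = -1
x=70: ŷ = -3.5 + 0.5·70 = 31.5; e = 30.5 − 31.5 = -1
x=80: ŷ = -3.5 + 0.5·80 = 36.5; e = 38.5 − 36.5 = 2
x=110: ŷ = -3.5 + 0.5·110 = 51.5; e = 53 − 51.5 = 1.5
x=130: ŷ = -3.5 + 0.5·130 = 61.5; e = 60 − 61.5 = -1.5
x=140: ŷ = -3.5 + 0.5·140 = 66.5; e = 66.5 − 66.5 = 0
|e| > 0.5: x=10 (|e|=2), x=20 (|e|=2), x=40 (|e|=1), x=70 (|e|=1), x=80 (|e|=2), x=110 (|e|=1.5), x=130 (|e|=1.5) → 7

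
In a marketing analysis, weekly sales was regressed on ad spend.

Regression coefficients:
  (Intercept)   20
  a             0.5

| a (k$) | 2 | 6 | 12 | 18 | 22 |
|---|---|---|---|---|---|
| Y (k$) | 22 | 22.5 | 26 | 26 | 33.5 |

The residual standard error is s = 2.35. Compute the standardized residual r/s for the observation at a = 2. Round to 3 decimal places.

0.426

ŷ = 20 + 0.5·2 = 21
r = 22 − 21 = 1
r/s = 1 / 2.35 = 0.426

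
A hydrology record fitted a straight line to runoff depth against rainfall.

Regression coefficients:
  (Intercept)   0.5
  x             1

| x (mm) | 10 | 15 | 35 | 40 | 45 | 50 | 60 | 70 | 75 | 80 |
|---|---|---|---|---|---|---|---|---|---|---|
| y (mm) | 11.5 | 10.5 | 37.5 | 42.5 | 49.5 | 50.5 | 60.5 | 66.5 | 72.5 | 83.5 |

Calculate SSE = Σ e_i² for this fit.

SSE = 84

x=10: ŷ = 0.5 + 10 = 10.5; e = 11.5 − 10.5 = 1
x=15: ŷ = 0.5 + 15 = 15.5; e = 10.5 − 15.5 = -5
x=35: ŷ = 0.5 + 35 = 35.5; e = 37.5 − 35.5 = 2
x=40: ŷ = 0.5 + 40 = 40.5; e = 42.5 − 40.5 = 2
x=45: ŷ = 0.5 + 45 = 45.5; e = 49.5 − 45.5 = 4
x=50: ŷ = 0.5 + 50 = 50.5; e = 50.5 − 50.5 = 0
x=60: ŷ = 0.5 + 60 = 60.5; e = 60.5 − 60.5 = 0
x=70: ŷ = 0.5 + 70 = 70.5; e = 66.5 − 70.5 = -4
x=75: ŷ = 0.5 + 75 = 75.5; e = 72.5 − 75.5 = -3
x=80: ŷ = 0.5 + 80 = 80.5; e = 83.5 − 80.5 = 3
SSE = 1 + 25 + 4 + 4 + 16 + 0 + 0 + 16 + 9 + 9 = 84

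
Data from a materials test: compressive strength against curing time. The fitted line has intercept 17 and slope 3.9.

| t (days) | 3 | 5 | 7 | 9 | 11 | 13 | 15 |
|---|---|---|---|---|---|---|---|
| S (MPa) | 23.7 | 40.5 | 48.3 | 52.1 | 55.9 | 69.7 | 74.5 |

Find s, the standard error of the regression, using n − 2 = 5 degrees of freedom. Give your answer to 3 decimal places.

s = 3.950

t=3: ŷ = 17 + 3.9·3 = 28.7; e = 23.7 − 28.7 = -5
t=5: ŷ = 17 + 3.9·5 = 36.5; e = 40.5 − 36.5 = 4
t=7: ŷ = 17 + 3.9·7 = 44.3; e = 48.3 − 44.3 = 4
t=9: ŷ = 17 + 3.9·9 = 52.1; e = 52.1 − 52.1 = 0
t=11: ŷ = 17 + 3.9·11 = 59.9; e = 55.9 − 59.9 = -4
t=13: ŷ = 17 + 3.9·13 = 67.7; e = 69.7 − 67.7 = 2
t=15: ŷ = 17 + 3.9·15 = 75.5; e = 74.5 − 75.5 = -1
SSE = 25 + 16 + 16 + 0 + 16 + 4 + 1 = 78
s = √(78/5) = √15.6 ≈ 3.950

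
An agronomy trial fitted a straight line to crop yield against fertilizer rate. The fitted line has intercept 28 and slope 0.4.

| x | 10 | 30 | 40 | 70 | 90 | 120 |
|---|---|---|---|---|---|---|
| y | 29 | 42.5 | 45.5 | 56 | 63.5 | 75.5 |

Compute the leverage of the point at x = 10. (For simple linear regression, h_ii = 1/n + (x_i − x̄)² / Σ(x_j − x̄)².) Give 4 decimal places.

h = 0.4643

x̄ = (10 + 30 + 40 + 70 + 90 + 120)/6 = 60
Σ(x − x̄)² = 2500 + 900 + 400 + 100 + 900 + 3600 = 8400
h = 1/6 + (-50)²/8400 = 0.166667 + 0.297619 = 0.4643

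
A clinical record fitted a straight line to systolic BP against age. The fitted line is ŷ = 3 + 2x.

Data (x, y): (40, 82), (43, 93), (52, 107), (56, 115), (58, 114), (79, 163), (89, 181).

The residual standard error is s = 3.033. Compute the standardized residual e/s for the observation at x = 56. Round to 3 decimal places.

ŷ = 3 + 2·56 = 115
e = 115 − 115 = 0
e/s = 0 / 3.033 = 0.000

0.000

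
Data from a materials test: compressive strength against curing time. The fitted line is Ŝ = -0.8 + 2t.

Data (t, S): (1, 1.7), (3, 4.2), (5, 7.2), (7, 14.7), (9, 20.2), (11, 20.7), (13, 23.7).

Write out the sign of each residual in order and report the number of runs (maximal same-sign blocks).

4 runs

t=1: Ŝ = -0.8 + 2·1 = 1.2; e = 1.7 − 1.2 = 0.5
t=3: Ŝ = -0.8 + 2·3 = 5.2; e = 4.2 − 5.2 = -1
t=5: Ŝ = -0.8 + 2·5 = 9.2; e = 7.2 − 9.2 = -2
t=7: Ŝ = -0.8 + 2·7 = 13.2; e = 14.7 − 13.2 = 1.5
t=9: Ŝ = -0.8 + 2·9 = 17.2; e = 20.2 − 17.2 = 3
t=11: Ŝ = -0.8 + 2·11 = 21.2; e = 20.7 − 21.2 = -0.5
t=13: Ŝ = -0.8 + 2·13 = 25.2; e = 23.7 − 25.2 = -1.5
Signs: + − − + + − −
Runs: +×1, −×2, +×2, −×2 → 4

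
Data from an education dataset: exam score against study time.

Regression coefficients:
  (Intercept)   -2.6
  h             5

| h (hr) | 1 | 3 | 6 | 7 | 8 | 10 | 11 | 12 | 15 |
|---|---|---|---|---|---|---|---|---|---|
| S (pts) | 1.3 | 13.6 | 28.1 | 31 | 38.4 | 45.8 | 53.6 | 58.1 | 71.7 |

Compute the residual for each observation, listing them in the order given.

-1.1, 1.2, 0.7, -1.4, 1, -1.6, 1.2, 0.7, -0.7

h=1: ŷ = -2.6 + 5·1 = 2.4; e = 1.3 − 2.4 = -1.1
h=3: ŷ = -2.6 + 5·3 = 12.4; e = 13.6 − 12.4 = 1.2
h=6: ŷ = -2.6 + 5·6 = 27.4; e = 28.1 − 27.4 = 0.7
h=7: ŷ = -2.6 + 5·7 = 32.4; e = 31 − 32.4 = -1.4
h=8: ŷ = -2.6 + 5·8 = 37.4; e = 38.4 − 37.4 = 1
h=10: ŷ = -2.6 + 5·10 = 47.4; e = 45.8 − 47.4 = -1.6
h=11: ŷ = -2.6 + 5·11 = 52.4; e = 53.6 − 52.4 = 1.2
h=12: ŷ = -2.6 + 5·12 = 57.4; e = 58.1 − 57.4 = 0.7
h=15: ŷ = -2.6 + 5·15 = 72.4; e = 71.7 − 72.4 = -0.7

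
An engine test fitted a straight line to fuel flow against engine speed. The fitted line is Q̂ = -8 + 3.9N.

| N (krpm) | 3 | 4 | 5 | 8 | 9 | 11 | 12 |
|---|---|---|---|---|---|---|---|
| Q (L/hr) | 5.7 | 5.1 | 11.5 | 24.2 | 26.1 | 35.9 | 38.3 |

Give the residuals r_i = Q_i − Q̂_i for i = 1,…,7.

2, -2.5, 0, 1, -1, 1, -0.5

N=3: Q̂ = -8 + 3.9·3 = 3.7; r = 5.7 − 3.7 = 2
N=4: Q̂ = -8 + 3.9·4 = 7.6; r = 5.1 − 7.6 = -2.5
N=5: Q̂ = -8 + 3.9·5 = 11.5; r = 11.5 − 11.5 = 0
N=8: Q̂ = -8 + 3.9·8 = 23.2; r = 24.2 − 23.2 = 1
N=9: Q̂ = -8 + 3.9·9 = 27.1; r = 26.1 − 27.1 = -1
N=11: Q̂ = -8 + 3.9·11 = 34.9; r = 35.9 − 34.9 = 1
N=12: Q̂ = -8 + 3.9·12 = 38.8; r = 38.3 − 38.8 = -0.5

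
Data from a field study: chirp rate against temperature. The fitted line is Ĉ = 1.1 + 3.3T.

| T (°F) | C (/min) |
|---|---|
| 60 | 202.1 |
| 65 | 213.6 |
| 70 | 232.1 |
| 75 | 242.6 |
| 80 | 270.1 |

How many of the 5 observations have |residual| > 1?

4

T=60: Ĉ = 1.1 + 3.3·60 = 199.1; e = 202.1 − 199.1 = 3
T=65: Ĉ = 1.1 + 3.3·65 = 215.6; e = 213.6 − 215.6 = -2
T=70: Ĉ = 1.1 + 3.3·70 = 232.1; e = 232.1 − 232.1 = 0
T=75: Ĉ = 1.1 + 3.3·75 = 248.6; e = 242.6 − 248.6 = -6
T=80: Ĉ = 1.1 + 3.3·80 = 265.1; e = 270.1 − 265.1 = 5
|e| > 1: T=60 (|e|=3), T=65 (|e|=2), T=75 (|e|=6), T=80 (|e|=5) → 4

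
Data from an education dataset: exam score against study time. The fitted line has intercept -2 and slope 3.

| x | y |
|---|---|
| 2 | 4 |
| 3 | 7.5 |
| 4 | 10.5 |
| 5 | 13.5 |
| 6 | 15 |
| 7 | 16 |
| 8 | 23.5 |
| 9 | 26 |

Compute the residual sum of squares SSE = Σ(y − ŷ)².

SSE = 14

x=2: ŷ = -2 + 3·2 = 4; r = 4 − 4 = 0
x=3: ŷ = -2 + 3·3 = 7; r = 7.5 − 7 = 0.5
x=4: ŷ = -2 + 3·4 = 10; r = 10.5 − 10 = 0.5
x=5: ŷ = -2 + 3·5 = 13; r = 13.5 − 13 = 0.5
x=6: ŷ = -2 + 3·6 = 16; r = 15 − 16 = -1
x=7: ŷ = -2 + 3·7 = 19; r = 16 − 19 = -3
x=8: ŷ = -2 + 3·8 = 22; r = 23.5 − 22 = 1.5
x=9: ŷ = -2 + 3·9 = 25; r = 26 − 25 = 1
SSE = 0 + 0.25 + 0.25 + 0.25 + 1 + 9 + 2.25 + 1 = 14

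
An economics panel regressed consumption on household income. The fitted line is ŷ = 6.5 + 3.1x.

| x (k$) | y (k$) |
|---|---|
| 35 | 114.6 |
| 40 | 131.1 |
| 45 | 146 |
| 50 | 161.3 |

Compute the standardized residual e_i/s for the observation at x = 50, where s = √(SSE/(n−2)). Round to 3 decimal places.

-0.378

x=35: ŷ = 6.5 + 3.1·35 = 115; e = 114.6 − 115 = -0.4
x=40: ŷ = 6.5 + 3.1·40 = 130.5; e = 131.1 − 130.5 = 0.6
x=45: ŷ = 6.5 + 3.1·45 = 146; e = 146 − 146 = 0
x=50: ŷ = 6.5 + 3.1·50 = 161.5; e = 161.3 − 161.5 = -0.2
SSE = 0.16 + 0.36 + 0 + 0.04 = 0.56
s = √(0.56/2) = 0.52915
e/s = -0.2 / 0.52915 = -0.378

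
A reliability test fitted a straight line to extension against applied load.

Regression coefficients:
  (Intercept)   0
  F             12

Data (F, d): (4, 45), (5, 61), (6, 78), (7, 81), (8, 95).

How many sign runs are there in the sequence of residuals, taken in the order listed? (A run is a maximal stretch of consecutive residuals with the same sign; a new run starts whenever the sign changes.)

3 runs

F=4: d̂ = 12·4 = 48; e = 45 − 48 = -3
F=5: d̂ = 12·5 = 60; e = 61 − 60 = 1
F=6: d̂ = 12·6 = 72; e = 78 − 72 = 6
F=7: d̂ = 12·7 = 84; e = 81 − 84 = -3
F=8: d̂ = 12·8 = 96; e = 95 − 96 = -1
Signs: − + + − −
Runs: −×1, +×2, −×2 → 3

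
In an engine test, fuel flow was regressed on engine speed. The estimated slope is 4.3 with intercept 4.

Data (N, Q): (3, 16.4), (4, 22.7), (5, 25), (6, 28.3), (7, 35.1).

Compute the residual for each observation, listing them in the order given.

-0.5, 1.5, -0.5, -1.5, 1

N=3: ŷ = 4 + 4.3·3 = 16.9; r = 16.4 − 16.9 = -0.5
N=4: ŷ = 4 + 4.3·4 = 21.2; r = 22.7 − 21.2 = 1.5
N=5: ŷ = 4 + 4.3·5 = 25.5; r = 25 − 25.5 = -0.5
N=6: ŷ = 4 + 4.3·6 = 29.8; r = 28.3 − 29.8 = -1.5
N=7: ŷ = 4 + 4.3·7 = 34.1; r = 35.1 − 34.1 = 1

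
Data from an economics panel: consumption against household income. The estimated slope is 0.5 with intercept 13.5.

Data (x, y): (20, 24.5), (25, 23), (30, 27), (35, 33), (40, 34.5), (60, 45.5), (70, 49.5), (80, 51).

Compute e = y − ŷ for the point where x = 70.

ŷ = 13.5 + 0.5·70 = 48.5
e = 49.5 − 48.5 = 1

e = 1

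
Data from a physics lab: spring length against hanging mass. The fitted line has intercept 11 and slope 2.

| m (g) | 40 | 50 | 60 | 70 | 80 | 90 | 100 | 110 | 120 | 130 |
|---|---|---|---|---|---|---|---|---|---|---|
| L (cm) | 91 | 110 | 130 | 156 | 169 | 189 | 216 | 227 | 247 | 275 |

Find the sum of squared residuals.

SSE = 108

m=40: L̂ = 11 + 2·40 = 91; e = 91 − 91 = 0
m=50: L̂ = 11 + 2·50 = 111; e = 110 − 111 = -1
m=60: L̂ = 11 + 2·60 = 131; e = 130 − 131 = -1
m=70: L̂ = 11 + 2·70 = 151; e = 156 − 151 = 5
m=80: L̂ = 11 + 2·80 = 171; e = 169 − 171 = -2
m=90: L̂ = 11 + 2·90 = 191; e = 189 − 191 = -2
m=100: L̂ = 11 + 2·100 = 211; e = 216 − 211 = 5
m=110: L̂ = 11 + 2·110 = 231; e = 227 − 231 = -4
m=120: L̂ = 11 + 2·120 = 251; e = 247 − 251 = -4
m=130: L̂ = 11 + 2·130 = 271; e = 275 − 271 = 4
SSE = 0 + 1 + 1 + 25 + 4 + 4 + 25 + 16 + 16 + 16 = 108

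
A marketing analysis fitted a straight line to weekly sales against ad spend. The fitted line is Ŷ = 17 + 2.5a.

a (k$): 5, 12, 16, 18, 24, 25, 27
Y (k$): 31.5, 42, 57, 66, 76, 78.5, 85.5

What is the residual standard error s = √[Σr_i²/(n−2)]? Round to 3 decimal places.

a=5: Ŷ = 17 + 2.5·5 = 29.5; r = 31.5 − 29.5 = 2
a=12: Ŷ = 17 + 2.5·12 = 47; r = 42 − 47 = -5
a=16: Ŷ = 17 + 2.5·16 = 57; r = 57 − 57 = 0
a=18: Ŷ = 17 + 2.5·18 = 62; r = 66 − 62 = 4
a=24: Ŷ = 17 + 2.5·24 = 77; r = 76 − 77 = -1
a=25: Ŷ = 17 + 2.5·25 = 79.5; r = 78.5 − 79.5 = -1
a=27: Ŷ = 17 + 2.5·27 = 84.5; r = 85.5 − 84.5 = 1
SSE = 4 + 25 + 0 + 16 + 1 + 1 + 1 = 48
s = √(48/5) = √9.6 ≈ 3.098

s = 3.098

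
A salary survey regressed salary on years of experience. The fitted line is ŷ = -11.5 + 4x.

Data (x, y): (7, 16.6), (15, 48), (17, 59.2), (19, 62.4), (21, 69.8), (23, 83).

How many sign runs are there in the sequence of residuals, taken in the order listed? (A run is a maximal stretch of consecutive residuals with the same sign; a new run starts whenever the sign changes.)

x=7: ŷ = -11.5 + 4·7 = 16.5; r = 16.6 − 16.5 = 0.1
x=15: ŷ = -11.5 + 4·15 = 48.5; r = 48 − 48.5 = -0.5
x=17: ŷ = -11.5 + 4·17 = 56.5; r = 59.2 − 56.5 = 2.7
x=19: ŷ = -11.5 + 4·19 = 64.5; r = 62.4 − 64.5 = -2.1
x=21: ŷ = -11.5 + 4·21 = 72.5; r = 69.8 − 72.5 = -2.7
x=23: ŷ = -11.5 + 4·23 = 80.5; r = 83 − 80.5 = 2.5
Signs: + − + − − +
Runs: +×1, −×1, +×1, −×2, +×1 → 5

5 runs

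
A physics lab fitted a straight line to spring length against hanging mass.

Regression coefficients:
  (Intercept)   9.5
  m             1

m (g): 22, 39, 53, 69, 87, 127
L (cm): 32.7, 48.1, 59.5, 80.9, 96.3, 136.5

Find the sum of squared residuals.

SSE = 16.4

m=22: L̂ = 9.5 + 22 = 31.5; e = 32.7 − 31.5 = 1.2
m=39: L̂ = 9.5 + 39 = 48.5; e = 48.1 − 48.5 = -0.4
m=53: L̂ = 9.5 + 53 = 62.5; e = 59.5 − 62.5 = -3
m=69: L̂ = 9.5 + 69 = 78.5; e = 80.9 − 78.5 = 2.4
m=87: L̂ = 9.5 + 87 = 96.5; e = 96.3 − 96.5 = -0.2
m=127: L̂ = 9.5 + 127 = 136.5; e = 136.5 − 136.5 = 0
SSE = 1.44 + 0.16 + 9 + 5.76 + 0.04 + 0 = 16.4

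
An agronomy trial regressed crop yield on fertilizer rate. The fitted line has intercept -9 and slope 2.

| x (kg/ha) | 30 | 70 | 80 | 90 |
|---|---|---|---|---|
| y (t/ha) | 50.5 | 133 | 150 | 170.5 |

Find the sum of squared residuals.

x=30: ŷ = -9 + 2·30 = 51; e = 50.5 − 51 = -0.5
x=70: ŷ = -9 + 2·70 = 131; e = 133 − 131 = 2
x=80: ŷ = -9 + 2·80 = 151; e = 150 − 151 = -1
x=90: ŷ = -9 + 2·90 = 171; e = 170.5 − 171 = -0.5
SSE = 0.25 + 4 + 1 + 0.25 = 5.5

SSE = 5.5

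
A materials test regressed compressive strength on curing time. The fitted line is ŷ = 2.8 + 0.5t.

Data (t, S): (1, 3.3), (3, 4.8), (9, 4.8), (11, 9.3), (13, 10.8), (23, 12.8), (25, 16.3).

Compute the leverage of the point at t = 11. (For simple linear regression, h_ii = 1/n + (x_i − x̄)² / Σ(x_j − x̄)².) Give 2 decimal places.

t̄ = (1 + 3 + 9 + 11 + 13 + 23 + 25)/7 = 12.1429
Σ(t − t̄)² = 124.163 + 83.5918 + 9.87755 + 1.30612 + 0.734694 + 117.878 + 165.306 = 502.857
h = 1/7 + (-1.14286)²/502.857 = 0.142857 + 0.0025974 = 0.15

h = 0.15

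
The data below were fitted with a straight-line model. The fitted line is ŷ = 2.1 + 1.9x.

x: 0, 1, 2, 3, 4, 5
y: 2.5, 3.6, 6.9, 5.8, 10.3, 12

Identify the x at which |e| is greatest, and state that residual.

x = 3, e = -2

x=0: ŷ = 2.1 + 1.9·0 = 2.1; e = 2.5 − 2.1 = 0.4
x=1: ŷ = 2.1 + 1.9·1 = 4; e = 3.6 − 4 = -0.4
x=2: ŷ = 2.1 + 1.9·2 = 5.9; e = 6.9 − 5.9 = 1
x=3: ŷ = 2.1 + 1.9·3 = 7.8; e = 5.8 − 7.8 = -2
x=4: ŷ = 2.1 + 1.9·4 = 9.7; e = 10.3 − 9.7 = 0.6
x=5: ŷ = 2.1 + 1.9·5 = 11.6; e = 12 − 11.6 = 0.4
Largest |e| is 2 at x = 3, residual -2.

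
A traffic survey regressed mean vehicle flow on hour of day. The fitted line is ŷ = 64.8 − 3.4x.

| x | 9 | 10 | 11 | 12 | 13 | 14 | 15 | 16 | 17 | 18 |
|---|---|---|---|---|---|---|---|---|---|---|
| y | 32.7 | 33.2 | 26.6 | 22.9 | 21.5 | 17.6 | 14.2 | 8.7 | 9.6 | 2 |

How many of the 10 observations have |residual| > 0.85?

7

x=9: ŷ = 64.8 − 3.4·9 = 34.2; e = 32.7 − 34.2 = -1.5
x=10: ŷ = 64.8 − 3.4·10 = 30.8; e = 33.2 − 30.8 = 2.4
x=11: ŷ = 64.8 − 3.4·11 = 27.4; e = 26.6 − 27.4 = -0.8
x=12: ŷ = 64.8 − 3.4·12 = 24; e = 22.9 − 24 = -1.1
x=13: ŷ = 64.8 − 3.4·13 = 20.6; e = 21.5 − 20.6 = 0.9
x=14: ŷ = 64.8 − 3.4·14 = 17.2; e = 17.6 − 17.2 = 0.4
x=15: ŷ = 64.8 − 3.4·15 = 13.8; e = 14.2 − 13.8 = 0.4
x=16: ŷ = 64.8 − 3.4·16 = 10.4; e = 8.7 − 10.4 = -1.7
x=17: ŷ = 64.8 − 3.4·17 = 7; e = 9.6 − 7 = 2.6
x=18: ŷ = 64.8 − 3.4·18 = 3.6; e = 2 − 3.6 = -1.6
|e| > 0.85: x=9 (|e|=1.5), x=10 (|e|=2.4), x=12 (|e|=1.1), x=13 (|e|=0.9), x=16 (|e|=1.7), x=17 (|e|=2.6), x=18 (|e|=1.6) → 7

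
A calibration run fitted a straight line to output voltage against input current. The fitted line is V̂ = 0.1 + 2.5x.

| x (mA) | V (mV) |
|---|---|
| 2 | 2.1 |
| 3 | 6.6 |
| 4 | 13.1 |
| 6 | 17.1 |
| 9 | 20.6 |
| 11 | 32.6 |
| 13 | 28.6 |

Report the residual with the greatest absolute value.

x=2: V̂ = 0.1 + 2.5·2 = 5.1; e = 2.1 − 5.1 = -3
x=3: V̂ = 0.1 + 2.5·3 = 7.6; e = 6.6 − 7.6 = -1
x=4: V̂ = 0.1 + 2.5·4 = 10.1; e = 13.1 − 10.1 = 3
x=6: V̂ = 0.1 + 2.5·6 = 15.1; e = 17.1 − 15.1 = 2
x=9: V̂ = 0.1 + 2.5·9 = 22.6; e = 20.6 − 22.6 = -2
x=11: V̂ = 0.1 + 2.5·11 = 27.6; e = 32.6 − 27.6 = 5
x=13: V̂ = 0.1 + 2.5·13 = 32.6; e = 28.6 − 32.6 = -4
Largest |e| is 5 at x = 11, residual 5.

e = 5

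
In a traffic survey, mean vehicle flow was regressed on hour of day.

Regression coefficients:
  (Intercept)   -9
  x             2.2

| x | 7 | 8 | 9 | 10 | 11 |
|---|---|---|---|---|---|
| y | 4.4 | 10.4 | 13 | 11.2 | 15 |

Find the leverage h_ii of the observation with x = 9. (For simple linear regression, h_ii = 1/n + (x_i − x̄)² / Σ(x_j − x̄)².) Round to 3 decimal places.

x̄ = (7 + 8 + 9 + 10 + 11)/5 = 9
Σ(x − x̄)² = 4 + 1 + 0 + 1 + 4 = 10
h = 1/5 + (0)²/10 = 0.2 + 0 = 0.200

h = 0.200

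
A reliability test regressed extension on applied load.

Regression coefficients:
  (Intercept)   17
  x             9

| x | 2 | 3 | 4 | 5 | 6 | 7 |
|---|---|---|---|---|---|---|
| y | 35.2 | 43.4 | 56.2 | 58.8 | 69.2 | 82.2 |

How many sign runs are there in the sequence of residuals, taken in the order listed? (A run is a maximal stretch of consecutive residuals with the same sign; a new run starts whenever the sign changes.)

x=2: ŷ = 17 + 9·2 = 35; e = 35.2 − 35 = 0.2
x=3: ŷ = 17 + 9·3 = 44; e = 43.4 − 44 = -0.6
x=4: ŷ = 17 + 9·4 = 53; e = 56.2 − 53 = 3.2
x=5: ŷ = 17 + 9·5 = 62; e = 58.8 − 62 = -3.2
x=6: ŷ = 17 + 9·6 = 71; e = 69.2 − 71 = -1.8
x=7: ŷ = 17 + 9·7 = 80; e = 82.2 − 80 = 2.2
Signs: + − + − − +
Runs: +×1, −×1, +×1, −×2, +×1 → 5

5 runs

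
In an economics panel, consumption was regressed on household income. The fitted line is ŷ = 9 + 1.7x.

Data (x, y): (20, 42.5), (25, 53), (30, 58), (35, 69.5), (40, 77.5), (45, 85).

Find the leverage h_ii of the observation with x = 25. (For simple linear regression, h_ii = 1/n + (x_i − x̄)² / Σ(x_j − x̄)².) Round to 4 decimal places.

x̄ = (20 + 25 + 30 + 35 + 40 + 45)/6 = 32.5
Σ(x − x̄)² = 156.25 + 56.25 + 6.25 + 6.25 + 56.25 + 156.25 = 437.5
h = 1/6 + (-7.5)²/437.5 = 0.166667 + 0.128571 = 0.2952

h = 0.2952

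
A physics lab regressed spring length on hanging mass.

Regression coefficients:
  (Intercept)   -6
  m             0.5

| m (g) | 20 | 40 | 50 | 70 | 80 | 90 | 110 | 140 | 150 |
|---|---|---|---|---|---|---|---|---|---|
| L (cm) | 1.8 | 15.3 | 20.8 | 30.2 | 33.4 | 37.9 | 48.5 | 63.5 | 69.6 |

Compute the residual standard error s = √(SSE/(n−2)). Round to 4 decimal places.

m=20: L̂ = -6 + 0.5·20 = 4; r = 1.8 − 4 = -2.2
m=40: L̂ = -6 + 0.5·40 = 14; r = 15.3 − 14 = 1.3
m=50: L̂ = -6 + 0.5·50 = 19; r = 20.8 − 19 = 1.8
m=70: L̂ = -6 + 0.5·70 = 29; r = 30.2 − 29 = 1.2
m=80: L̂ = -6 + 0.5·80 = 34; r = 33.4 − 34 = -0.6
m=90: L̂ = -6 + 0.5·90 = 39; r = 37.9 − 39 = -1.1
m=110: L̂ = -6 + 0.5·110 = 49; r = 48.5 − 49 = -0.5
m=140: L̂ = -6 + 0.5·140 = 64; r = 63.5 − 64 = -0.5
m=150: L̂ = -6 + 0.5·150 = 69; r = 69.6 − 69 = 0.6
SSE = 4.84 + 1.69 + 3.24 + 1.44 + 0.36 + 1.21 + 0.25 + 0.25 + 0.36 = 13.64
s = √(13.64/7) = √1.94857 ≈ 1.3959

s = 1.3959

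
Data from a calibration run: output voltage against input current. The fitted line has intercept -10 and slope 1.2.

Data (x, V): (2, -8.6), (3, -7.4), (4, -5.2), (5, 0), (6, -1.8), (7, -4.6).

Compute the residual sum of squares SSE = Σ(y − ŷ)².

x=2: ŷ = -10 + 1.2·2 = -7.6; e = -8.6 − (-7.6) = -1
x=3: ŷ = -10 + 1.2·3 = -6.4; e = -7.4 − (-6.4) = -1
x=4: ŷ = -10 + 1.2·4 = -5.2; e = -5.2 − (-5.2) = 0
x=5: ŷ = -10 + 1.2·5 = -4; e = 0 − (-4) = 4
x=6: ŷ = -10 + 1.2·6 = -2.8; e = -1.8 − (-2.8) = 1
x=7: ŷ = -10 + 1.2·7 = -1.6; e = -4.6 − (-1.6) = -3
SSE = 1 + 1 + 0 + 16 + 1 + 9 = 28

SSE = 28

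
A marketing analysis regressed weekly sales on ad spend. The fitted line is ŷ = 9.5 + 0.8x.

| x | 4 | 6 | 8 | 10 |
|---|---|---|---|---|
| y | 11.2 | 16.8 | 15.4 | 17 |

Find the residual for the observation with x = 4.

e = -1.5

ŷ = 9.5 + 0.8·4 = 12.7
e = 11.2 − 12.7 = -1.5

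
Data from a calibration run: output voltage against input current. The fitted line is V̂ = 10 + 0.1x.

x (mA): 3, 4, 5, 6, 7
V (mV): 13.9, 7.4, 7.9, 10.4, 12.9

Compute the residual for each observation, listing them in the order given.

x=3: V̂ = 10 + 0.1·3 = 10.3; r = 13.9 − 10.3 = 3.6
x=4: V̂ = 10 + 0.1·4 = 10.4; r = 7.4 − 10.4 = -3
x=5: V̂ = 10 + 0.1·5 = 10.5; r = 7.9 − 10.5 = -2.6
x=6: V̂ = 10 + 0.1·6 = 10.6; r = 10.4 − 10.6 = -0.2
x=7: V̂ = 10 + 0.1·7 = 10.7; r = 12.9 − 10.7 = 2.2

3.6, -3, -2.6, -0.2, 2.2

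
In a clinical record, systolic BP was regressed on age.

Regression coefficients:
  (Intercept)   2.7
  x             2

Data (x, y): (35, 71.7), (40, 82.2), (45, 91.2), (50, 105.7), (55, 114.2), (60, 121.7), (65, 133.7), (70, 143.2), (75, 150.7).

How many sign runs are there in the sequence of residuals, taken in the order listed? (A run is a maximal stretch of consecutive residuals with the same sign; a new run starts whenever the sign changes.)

x=35: ŷ = 2.7 + 2·35 = 72.7; e = 71.7 − 72.7 = -1
x=40: ŷ = 2.7 + 2·40 = 82.7; e = 82.2 − 82.7 = -0.5
x=45: ŷ = 2.7 + 2·45 = 92.7; e = 91.2 − 92.7 = -1.5
x=50: ŷ = 2.7 + 2·50 = 102.7; e = 105.7 − 102.7 = 3
x=55: ŷ = 2.7 + 2·55 = 112.7; e = 114.2 − 112.7 = 1.5
x=60: ŷ = 2.7 + 2·60 = 122.7; e = 121.7 − 122.7 = -1
x=65: ŷ = 2.7 + 2·65 = 132.7; e = 133.7 − 132.7 = 1
x=70: ŷ = 2.7 + 2·70 = 142.7; e = 143.2 − 142.7 = 0.5
x=75: ŷ = 2.7 + 2·75 = 152.7; e = 150.7 − 152.7 = -2
Signs: − − − + + − + + −
Runs: −×3, +×2, −×1, +×2, −×1 → 5

5 runs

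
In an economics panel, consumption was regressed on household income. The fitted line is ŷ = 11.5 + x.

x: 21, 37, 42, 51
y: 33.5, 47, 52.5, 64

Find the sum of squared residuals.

x=21: ŷ = 11.5 + 21 = 32.5; e = 33.5 − 32.5 = 1
x=37: ŷ = 11.5 + 37 = 48.5; e = 47 − 48.5 = -1.5
x=42: ŷ = 11.5 + 42 = 53.5; e = 52.5 − 53.5 = -1
x=51: ŷ = 11.5 + 51 = 62.5; e = 64 − 62.5 = 1.5
SSE = 1 + 2.25 + 1 + 2.25 = 6.5

SSE = 6.5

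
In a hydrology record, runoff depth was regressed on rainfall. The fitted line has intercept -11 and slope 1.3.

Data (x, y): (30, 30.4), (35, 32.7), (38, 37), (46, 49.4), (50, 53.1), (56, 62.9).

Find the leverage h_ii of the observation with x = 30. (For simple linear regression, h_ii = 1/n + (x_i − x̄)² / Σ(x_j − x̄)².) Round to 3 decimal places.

h = 0.490

x̄ = (30 + 35 + 38 + 46 + 50 + 56)/6 = 42.5
Σ(x − x̄)² = 156.25 + 56.25 + 20.25 + 12.25 + 56.25 + 182.25 = 483.5
h = 1/6 + (-12.5)²/483.5 = 0.166667 + 0.323164 = 0.490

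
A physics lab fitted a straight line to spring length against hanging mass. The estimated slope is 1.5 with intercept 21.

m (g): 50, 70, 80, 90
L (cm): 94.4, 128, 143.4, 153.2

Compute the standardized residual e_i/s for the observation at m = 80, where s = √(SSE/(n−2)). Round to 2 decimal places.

0.76

m=50: ŷ = 21 + 1.5·50 = 96; e = 94.4 − 96 = -1.6
m=70: ŷ = 21 + 1.5·70 = 126; e = 128 − 126 = 2
m=80: ŷ = 21 + 1.5·80 = 141; e = 143.4 − 141 = 2.4
m=90: ŷ = 21 + 1.5·90 = 156; e = 153.2 − 156 = -2.8
SSE = 2.56 + 4 + 5.76 + 7.84 = 20.16
s = √(20.16/2) = 3.1749
e/s = 2.4 / 3.1749 = 0.76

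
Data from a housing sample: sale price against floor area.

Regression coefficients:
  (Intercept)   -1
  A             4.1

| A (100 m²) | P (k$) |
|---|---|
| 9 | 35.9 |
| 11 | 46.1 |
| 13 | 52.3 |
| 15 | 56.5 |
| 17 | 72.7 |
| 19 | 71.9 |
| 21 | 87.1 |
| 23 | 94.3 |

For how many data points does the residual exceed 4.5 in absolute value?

A=9: P̂ = -1 + 4.1·9 = 35.9; e = 35.9 − 35.9 = 0
A=11: P̂ = -1 + 4.1·11 = 44.1; e = 46.1 − 44.1 = 2
A=13: P̂ = -1 + 4.1·13 = 52.3; e = 52.3 − 52.3 = 0
A=15: P̂ = -1 + 4.1·15 = 60.5; e = 56.5 − 60.5 = -4
A=17: P̂ = -1 + 4.1·17 = 68.7; e = 72.7 − 68.7 = 4
A=19: P̂ = -1 + 4.1·19 = 76.9; e = 71.9 − 76.9 = -5
A=21: P̂ = -1 + 4.1·21 = 85.1; e = 87.1 − 85.1 = 2
A=23: P̂ = -1 + 4.1·23 = 93.3; e = 94.3 − 93.3 = 1
|e| > 4.5: A=19 (|e|=5) → 1

1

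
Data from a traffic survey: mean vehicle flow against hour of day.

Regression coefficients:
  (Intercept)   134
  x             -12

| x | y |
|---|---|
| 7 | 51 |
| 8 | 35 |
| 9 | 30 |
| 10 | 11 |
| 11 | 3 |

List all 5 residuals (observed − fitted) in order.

1, -3, 4, -3, 1

x=7: ŷ = 134 − 12·7 = 50; r = 51 − 50 = 1
x=8: ŷ = 134 − 12·8 = 38; r = 35 − 38 = -3
x=9: ŷ = 134 − 12·9 = 26; r = 30 − 26 = 4
x=10: ŷ = 134 − 12·10 = 14; r = 11 − 14 = -3
x=11: ŷ = 134 − 12·11 = 2; r = 3 − 2 = 1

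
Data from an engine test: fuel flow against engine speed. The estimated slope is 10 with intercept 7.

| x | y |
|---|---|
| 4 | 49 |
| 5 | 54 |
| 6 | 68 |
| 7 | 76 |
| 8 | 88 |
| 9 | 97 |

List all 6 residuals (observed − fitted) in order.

2, -3, 1, -1, 1, 0

x=4: ŷ = 7 + 10·4 = 47; r = 49 − 47 = 2
x=5: ŷ = 7 + 10·5 = 57; r = 54 − 57 = -3
x=6: ŷ = 7 + 10·6 = 67; r = 68 − 67 = 1
x=7: ŷ = 7 + 10·7 = 77; r = 76 − 77 = -1
x=8: ŷ = 7 + 10·8 = 87; r = 88 − 87 = 1
x=9: ŷ = 7 + 10·9 = 97; r = 97 − 97 = 0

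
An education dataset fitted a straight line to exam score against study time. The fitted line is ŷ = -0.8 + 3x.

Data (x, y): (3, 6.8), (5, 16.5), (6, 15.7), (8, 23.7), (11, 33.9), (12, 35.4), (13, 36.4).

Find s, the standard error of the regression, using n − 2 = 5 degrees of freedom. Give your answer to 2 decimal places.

x=3: ŷ = -0.8 + 3·3 = 8.2; r = 6.8 − 8.2 = -1.4
x=5: ŷ = -0.8 + 3·5 = 14.2; r = 16.5 − 14.2 = 2.3
x=6: ŷ = -0.8 + 3·6 = 17.2; r = 15.7 − 17.2 = -1.5
x=8: ŷ = -0.8 + 3·8 = 23.2; r = 23.7 − 23.2 = 0.5
x=11: ŷ = -0.8 + 3·11 = 32.2; r = 33.9 − 32.2 = 1.7
x=12: ŷ = -0.8 + 3·12 = 35.2; r = 35.4 − 35.2 = 0.2
x=13: ŷ = -0.8 + 3·13 = 38.2; r = 36.4 − 38.2 = -1.8
SSE = 1.96 + 5.29 + 2.25 + 0.25 + 2.89 + 0.04 + 3.24 = 15.92
s = √(15.92/5) = √3.184 ≈ 1.78

s = 1.78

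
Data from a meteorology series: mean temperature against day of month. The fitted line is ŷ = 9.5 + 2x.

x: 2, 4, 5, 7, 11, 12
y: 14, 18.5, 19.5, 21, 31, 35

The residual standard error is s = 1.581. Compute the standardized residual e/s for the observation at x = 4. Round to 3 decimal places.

0.633

ŷ = 9.5 + 2·4 = 17.5
e = 18.5 − 17.5 = 1
e/s = 1 / 1.581 = 0.633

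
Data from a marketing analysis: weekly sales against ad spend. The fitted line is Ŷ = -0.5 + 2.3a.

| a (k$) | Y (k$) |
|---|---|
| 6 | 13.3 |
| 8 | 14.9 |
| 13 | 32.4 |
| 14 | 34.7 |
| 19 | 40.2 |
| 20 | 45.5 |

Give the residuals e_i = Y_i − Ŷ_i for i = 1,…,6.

0, -3, 3, 3, -3, 0

a=6: Ŷ = -0.5 + 2.3·6 = 13.3; e = 13.3 − 13.3 = 0
a=8: Ŷ = -0.5 + 2.3·8 = 17.9; e = 14.9 − 17.9 = -3
a=13: Ŷ = -0.5 + 2.3·13 = 29.4; e = 32.4 − 29.4 = 3
a=14: Ŷ = -0.5 + 2.3·14 = 31.7; e = 34.7 − 31.7 = 3
a=19: Ŷ = -0.5 + 2.3·19 = 43.2; e = 40.2 − 43.2 = -3
a=20: Ŷ = -0.5 + 2.3·20 = 45.5; e = 45.5 − 45.5 = 0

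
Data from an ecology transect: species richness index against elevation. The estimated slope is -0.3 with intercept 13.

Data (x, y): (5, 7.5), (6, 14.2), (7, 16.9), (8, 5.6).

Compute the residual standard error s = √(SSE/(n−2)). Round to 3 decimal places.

s = 6.557

x=5: ŷ = 13 − 0.3·5 = 11.5; r = 7.5 − 11.5 = -4
x=6: ŷ = 13 − 0.3·6 = 11.2; r = 14.2 − 11.2 = 3
x=7: ŷ = 13 − 0.3·7 = 10.9; r = 16.9 − 10.9 = 6
x=8: ŷ = 13 − 0.3·8 = 10.6; r = 5.6 − 10.6 = -5
SSE = 16 + 9 + 36 + 25 = 86
s = √(86/2) = √43 ≈ 6.557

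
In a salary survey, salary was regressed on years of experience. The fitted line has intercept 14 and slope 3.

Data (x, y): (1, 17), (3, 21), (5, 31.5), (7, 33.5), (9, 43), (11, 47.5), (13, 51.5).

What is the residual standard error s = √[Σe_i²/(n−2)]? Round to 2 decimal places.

s = 1.95

x=1: ŷ = 14 + 3·1 = 17; e = 17 − 17 = 0
x=3: ŷ = 14 + 3·3 = 23; e = 21 − 23 = -2
x=5: ŷ = 14 + 3·5 = 29; e = 31.5 − 29 = 2.5
x=7: ŷ = 14 + 3·7 = 35; e = 33.5 − 35 = -1.5
x=9: ŷ = 14 + 3·9 = 41; e = 43 − 41 = 2
x=11: ŷ = 14 + 3·11 = 47; e = 47.5 − 47 = 0.5
x=13: ŷ = 14 + 3·13 = 53; e = 51.5 − 53 = -1.5
SSE = 0 + 4 + 6.25 + 2.25 + 4 + 0.25 + 2.25 = 19
s = √(19/5) = √3.8 ≈ 1.95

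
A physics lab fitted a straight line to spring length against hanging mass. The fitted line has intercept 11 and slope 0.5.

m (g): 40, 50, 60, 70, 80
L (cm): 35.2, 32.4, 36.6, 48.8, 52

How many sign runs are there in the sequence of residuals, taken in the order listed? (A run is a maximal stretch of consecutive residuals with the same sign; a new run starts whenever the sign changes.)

m=40: L̂ = 11 + 0.5·40 = 31; e = 35.2 − 31 = 4.2
m=50: L̂ = 11 + 0.5·50 = 36; e = 32.4 − 36 = -3.6
m=60: L̂ = 11 + 0.5·60 = 41; e = 36.6 − 41 = -4.4
m=70: L̂ = 11 + 0.5·70 = 46; e = 48.8 − 46 = 2.8
m=80: L̂ = 11 + 0.5·80 = 51; e = 52 − 51 = 1
Signs: + − − + +
Runs: +×1, −×2, +×2 → 3

3 runs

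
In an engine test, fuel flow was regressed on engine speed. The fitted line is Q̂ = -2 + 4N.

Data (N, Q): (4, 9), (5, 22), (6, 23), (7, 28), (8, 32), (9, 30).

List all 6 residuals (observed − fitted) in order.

N=4: Q̂ = -2 + 4·4 = 14; e = 9 − 14 = -5
N=5: Q̂ = -2 + 4·5 = 18; e = 22 − 18 = 4
N=6: Q̂ = -2 + 4·6 = 22; e = 23 − 22 = 1
N=7: Q̂ = -2 + 4·7 = 26; e = 28 − 26 = 2
N=8: Q̂ = -2 + 4·8 = 30; e = 32 − 30 = 2
N=9: Q̂ = -2 + 4·9 = 34; e = 30 − 34 = -4

-5, 4, 1, 2, 2, -4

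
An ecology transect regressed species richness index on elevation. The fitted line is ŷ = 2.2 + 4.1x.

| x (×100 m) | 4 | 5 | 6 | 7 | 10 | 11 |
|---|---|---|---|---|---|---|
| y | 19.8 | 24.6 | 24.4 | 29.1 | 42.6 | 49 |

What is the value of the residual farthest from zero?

r = -2.4

x=4: ŷ = 2.2 + 4.1·4 = 18.6; r = 19.8 − 18.6 = 1.2
x=5: ŷ = 2.2 + 4.1·5 = 22.7; r = 24.6 − 22.7 = 1.9
x=6: ŷ = 2.2 + 4.1·6 = 26.8; r = 24.4 − 26.8 = -2.4
x=7: ŷ = 2.2 + 4.1·7 = 30.9; r = 29.1 − 30.9 = -1.8
x=10: ŷ = 2.2 + 4.1·10 = 43.2; r = 42.6 − 43.2 = -0.6
x=11: ŷ = 2.2 + 4.1·11 = 47.3; r = 49 − 47.3 = 1.7
Largest |r| is 2.4 at x = 6, residual -2.4.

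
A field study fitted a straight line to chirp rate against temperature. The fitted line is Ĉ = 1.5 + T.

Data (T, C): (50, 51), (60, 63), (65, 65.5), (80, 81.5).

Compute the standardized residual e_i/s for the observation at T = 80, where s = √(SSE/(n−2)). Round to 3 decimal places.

0.000

T=50: Ĉ = 1.5 + 50 = 51.5; e = 51 − 51.5 = -0.5
T=60: Ĉ = 1.5 + 60 = 61.5; e = 63 − 61.5 = 1.5
T=65: Ĉ = 1.5 + 65 = 66.5; e = 65.5 − 66.5 = -1
T=80: Ĉ = 1.5 + 80 = 81.5; e = 81.5 − 81.5 = 0
SSE = 0.25 + 2.25 + 1 + 0 = 3.5
s = √(3.5/2) = 1.32288
e/s = 0 / 1.32288 = 0.000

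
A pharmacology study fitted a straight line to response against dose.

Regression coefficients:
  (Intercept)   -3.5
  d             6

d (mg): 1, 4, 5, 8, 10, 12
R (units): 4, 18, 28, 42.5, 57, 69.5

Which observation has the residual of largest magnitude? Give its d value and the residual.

d=1: R̂ = -3.5 + 6·1 = 2.5; e = 4 − 2.5 = 1.5
d=4: R̂ = -3.5 + 6·4 = 20.5; e = 18 − 20.5 = -2.5
d=5: R̂ = -3.5 + 6·5 = 26.5; e = 28 − 26.5 = 1.5
d=8: R̂ = -3.5 + 6·8 = 44.5; e = 42.5 − 44.5 = -2
d=10: R̂ = -3.5 + 6·10 = 56.5; e = 57 − 56.5 = 0.5
d=12: R̂ = -3.5 + 6·12 = 68.5; e = 69.5 − 68.5 = 1
Largest |e| is 2.5 at d = 4, residual -2.5.

d = 4, e = -2.5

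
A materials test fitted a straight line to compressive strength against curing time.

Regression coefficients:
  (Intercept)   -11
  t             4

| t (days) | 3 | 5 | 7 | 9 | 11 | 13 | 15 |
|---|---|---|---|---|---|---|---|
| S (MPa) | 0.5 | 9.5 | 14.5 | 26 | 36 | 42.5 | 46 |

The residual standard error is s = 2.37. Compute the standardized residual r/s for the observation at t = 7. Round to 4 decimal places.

ŷ = -11 + 4·7 = 17
r = 14.5 − 17 = -2.5
r/s = -2.5 / 2.37 = -1.0549

-1.0549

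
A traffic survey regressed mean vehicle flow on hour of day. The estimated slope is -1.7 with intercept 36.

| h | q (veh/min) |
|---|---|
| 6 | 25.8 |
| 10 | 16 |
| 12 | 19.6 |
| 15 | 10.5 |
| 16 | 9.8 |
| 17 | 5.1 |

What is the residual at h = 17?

r = -2

ŷ = 36 − 1.7·17 = 7.1
r = 5.1 − 7.1 = -2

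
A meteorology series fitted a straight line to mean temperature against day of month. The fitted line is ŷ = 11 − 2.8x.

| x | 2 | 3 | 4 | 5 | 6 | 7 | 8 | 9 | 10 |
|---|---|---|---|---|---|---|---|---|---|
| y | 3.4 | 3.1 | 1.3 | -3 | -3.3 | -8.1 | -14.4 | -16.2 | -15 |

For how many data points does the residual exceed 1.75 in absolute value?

x=2: ŷ = 11 − 2.8·2 = 5.4; e = 3.4 − 5.4 = -2
x=3: ŷ = 11 − 2.8·3 = 2.6; e = 3.1 − 2.6 = 0.5
x=4: ŷ = 11 − 2.8·4 = -0.2; e = 1.3 − (-0.2) = 1.5
x=5: ŷ = 11 − 2.8·5 = -3; e = -3 − (-3) = 0
x=6: ŷ = 11 − 2.8·6 = -5.8; e = -3.3 − (-5.8) = 2.5
x=7: ŷ = 11 − 2.8·7 = -8.6; e = -8.1 − (-8.6) = 0.5
x=8: ŷ = 11 − 2.8·8 = -11.4; e = -14.4 − (-11.4) = -3
x=9: ŷ = 11 − 2.8·9 = -14.2; e = -16.2 − (-14.2) = -2
x=10: ŷ = 11 − 2.8·10 = -17; e = -15 − (-17) = 2
|e| > 1.75: x=2 (|e|=2), x=6 (|e|=2.5), x=8 (|e|=3), x=9 (|e|=2), x=10 (|e|=2) → 5

5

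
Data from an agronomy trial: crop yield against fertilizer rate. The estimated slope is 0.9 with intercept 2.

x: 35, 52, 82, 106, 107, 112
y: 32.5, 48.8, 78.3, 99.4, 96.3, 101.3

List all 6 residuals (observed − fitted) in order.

-1, 0, 2.5, 2, -2, -1.5

x=35: ŷ = 2 + 0.9·35 = 33.5; r = 32.5 − 33.5 = -1
x=52: ŷ = 2 + 0.9·52 = 48.8; r = 48.8 − 48.8 = 0
x=82: ŷ = 2 + 0.9·82 = 75.8; r = 78.3 − 75.8 = 2.5
x=106: ŷ = 2 + 0.9·106 = 97.4; r = 99.4 − 97.4 = 2
x=107: ŷ = 2 + 0.9·107 = 98.3; r = 96.3 − 98.3 = -2
x=112: ŷ = 2 + 0.9·112 = 102.8; r = 101.3 − 102.8 = -1.5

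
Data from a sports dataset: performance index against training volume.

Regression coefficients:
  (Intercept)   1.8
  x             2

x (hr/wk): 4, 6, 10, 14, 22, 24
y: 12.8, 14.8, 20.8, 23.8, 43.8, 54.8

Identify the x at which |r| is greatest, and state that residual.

x = 14, r = -6

x=4: ŷ = 1.8 + 2·4 = 9.8; r = 12.8 − 9.8 = 3
x=6: ŷ = 1.8 + 2·6 = 13.8; r = 14.8 − 13.8 = 1
x=10: ŷ = 1.8 + 2·10 = 21.8; r = 20.8 − 21.8 = -1
x=14: ŷ = 1.8 + 2·14 = 29.8; r = 23.8 − 29.8 = -6
x=22: ŷ = 1.8 + 2·22 = 45.8; r = 43.8 − 45.8 = -2
x=24: ŷ = 1.8 + 2·24 = 49.8; r = 54.8 − 49.8 = 5
Largest |r| is 6 at x = 14, residual -6.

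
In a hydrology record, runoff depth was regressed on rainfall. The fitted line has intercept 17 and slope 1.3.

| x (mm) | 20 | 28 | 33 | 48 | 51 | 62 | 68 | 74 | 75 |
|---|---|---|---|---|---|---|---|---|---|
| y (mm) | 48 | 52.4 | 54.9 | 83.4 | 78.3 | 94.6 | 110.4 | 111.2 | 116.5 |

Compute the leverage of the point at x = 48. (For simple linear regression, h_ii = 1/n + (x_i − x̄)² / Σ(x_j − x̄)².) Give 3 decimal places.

x̄ = (20 + 28 + 33 + 48 + 51 + 62 + 68 + 74 + 75)/9 = 51
Σ(x − x̄)² = 961 + 529 + 324 + 9 + 0 + 121 + 289 + 529 + 576 = 3338
h = 1/9 + (-3)²/3338 = 0.111111 + 0.00269623 = 0.114

h = 0.114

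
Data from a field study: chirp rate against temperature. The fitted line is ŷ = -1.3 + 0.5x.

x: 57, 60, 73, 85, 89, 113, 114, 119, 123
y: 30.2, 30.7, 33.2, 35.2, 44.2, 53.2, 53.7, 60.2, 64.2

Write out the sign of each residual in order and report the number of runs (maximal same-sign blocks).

x=57: ŷ = -1.3 + 0.5·57 = 27.2; e = 30.2 − 27.2 = 3
x=60: ŷ = -1.3 + 0.5·60 = 28.7; e = 30.7 − 28.7 = 2
x=73: ŷ = -1.3 + 0.5·73 = 35.2; e = 33.2 − 35.2 = -2
x=85: ŷ = -1.3 + 0.5·85 = 41.2; e = 35.2 − 41.2 = -6
x=89: ŷ = -1.3 + 0.5·89 = 43.2; e = 44.2 − 43.2 = 1
x=113: ŷ = -1.3 + 0.5·113 = 55.2; e = 53.2 − 55.2 = -2
x=114: ŷ = -1.3 + 0.5·114 = 55.7; e = 53.7 − 55.7 = -2
x=119: ŷ = -1.3 + 0.5·119 = 58.2; e = 60.2 − 58.2 = 2
x=123: ŷ = -1.3 + 0.5·123 = 60.2; e = 64.2 − 60.2 = 4
Signs: + + − − + − − + +
Runs: +×2, −×2, +×1, −×2, +×2 → 5

5 runs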